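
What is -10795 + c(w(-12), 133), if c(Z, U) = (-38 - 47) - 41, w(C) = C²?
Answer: -10921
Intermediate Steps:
c(Z, U) = -126 (c(Z, U) = -85 - 41 = -126)
-10795 + c(w(-12), 133) = -10795 - 126 = -10921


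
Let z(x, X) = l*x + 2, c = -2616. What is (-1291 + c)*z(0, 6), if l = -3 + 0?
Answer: -7814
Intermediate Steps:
l = -3
z(x, X) = 2 - 3*x (z(x, X) = -3*x + 2 = 2 - 3*x)
(-1291 + c)*z(0, 6) = (-1291 - 2616)*(2 - 3*0) = -3907*(2 + 0) = -3907*2 = -7814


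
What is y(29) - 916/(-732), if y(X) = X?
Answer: 5536/183 ≈ 30.251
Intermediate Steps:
y(29) - 916/(-732) = 29 - 916/(-732) = 29 - 1/732*(-916) = 29 + 229/183 = 5536/183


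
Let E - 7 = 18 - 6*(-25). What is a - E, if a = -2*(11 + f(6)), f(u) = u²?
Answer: -269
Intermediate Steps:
a = -94 (a = -2*(11 + 6²) = -2*(11 + 36) = -2*47 = -94)
E = 175 (E = 7 + (18 - 6*(-25)) = 7 + (18 + 150) = 7 + 168 = 175)
a - E = -94 - 1*175 = -94 - 175 = -269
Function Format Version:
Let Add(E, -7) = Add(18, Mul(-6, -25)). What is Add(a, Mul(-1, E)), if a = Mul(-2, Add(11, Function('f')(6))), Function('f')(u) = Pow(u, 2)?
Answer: -269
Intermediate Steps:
a = -94 (a = Mul(-2, Add(11, Pow(6, 2))) = Mul(-2, Add(11, 36)) = Mul(-2, 47) = -94)
E = 175 (E = Add(7, Add(18, Mul(-6, -25))) = Add(7, Add(18, 150)) = Add(7, 168) = 175)
Add(a, Mul(-1, E)) = Add(-94, Mul(-1, 175)) = Add(-94, -175) = -269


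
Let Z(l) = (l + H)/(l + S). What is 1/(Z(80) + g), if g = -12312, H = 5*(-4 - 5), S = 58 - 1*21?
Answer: -117/1440469 ≈ -8.1224e-5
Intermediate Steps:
S = 37 (S = 58 - 21 = 37)
H = -45 (H = 5*(-9) = -45)
Z(l) = (-45 + l)/(37 + l) (Z(l) = (l - 45)/(l + 37) = (-45 + l)/(37 + l))
1/(Z(80) + g) = 1/((-45 + 80)/(37 + 80) - 12312) = 1/(35/117 - 12312) = 1/(-1440469/117) = -117/1440469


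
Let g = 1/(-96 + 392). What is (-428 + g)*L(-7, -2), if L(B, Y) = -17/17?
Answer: 126687/296 ≈ 428.00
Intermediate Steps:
g = 1/296 ≈ 0.0033784
L(B, Y) = -1 (L(B, Y) = -17*1/17 = -1)
(-428 + g)*L(-7, -2) = (-428 + 1/296)*(-1) = -126687/296*(-1) = 126687/296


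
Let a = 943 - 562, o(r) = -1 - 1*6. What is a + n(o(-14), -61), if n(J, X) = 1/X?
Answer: 23240/61 ≈ 380.98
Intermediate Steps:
o(r) = -7 (o(r) = -1 - 6 = -7)
a = 381
a + n(o(-14), -61) = 381 + 1/(-61) = 381 - 1/61 = 23240/61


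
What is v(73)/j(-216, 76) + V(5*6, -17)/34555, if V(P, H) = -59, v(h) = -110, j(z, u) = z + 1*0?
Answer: 1894153/3731940 ≈ 0.50755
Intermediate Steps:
j(z, u) = z (j(z, u) = z + 0 = z)
v(73)/j(-216, 76) + V(5*6, -17)/34555 = -110/(-216) - 59/34555 = -110*(-1/216) - 59*1/34555 = 55/108 - 59/34555 = 1894153/3731940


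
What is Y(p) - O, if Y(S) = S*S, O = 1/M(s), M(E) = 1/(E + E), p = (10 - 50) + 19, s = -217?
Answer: 875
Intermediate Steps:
p = -21 (p = -40 + 19 = -21)
M(E) = 1/(2*E)
O = -434 (O = 1/((½)/(-217)) = 1/((½)*(-1/217)) = 1/(-1/434) = -434)
Y(S) = S²
Y(p) - O = (-21)² - 1*(-434) = 441 + 434 = 875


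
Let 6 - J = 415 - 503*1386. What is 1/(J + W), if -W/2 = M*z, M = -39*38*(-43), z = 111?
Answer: -1/13450423 ≈ -7.4347e-8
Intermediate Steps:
M = 63726 (M = -1482*(-43) = 63726)
W = -14147172 (W = -127452*111 = -2*7073586 = -14147172)
J = 696749 (J = 6 - (415 - 503*1386) = 6 - (415 - 697158) = 6 - 1*(-696743) = 6 + 696743 = 696749)
1/(J + W) = 1/(696749 - 14147172) = 1/(-13450423) = -1/13450423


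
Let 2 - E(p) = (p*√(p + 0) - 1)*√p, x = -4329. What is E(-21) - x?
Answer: 3890 + I*√21 ≈ 3890.0 + 4.5826*I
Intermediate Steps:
E(p) = 2 - √p*(-1 + p^(3/2)) (E(p) = 2 - (p*√(p + 0) - 1)*√p = 2 - (p*√p - 1)*√p = 2 - (p^(3/2) - 1)*√p = 2 - (-1 + p^(3/2))*√p = 2 - √p*(-1 + p^(3/2)))
E(-21) - x = (2 + √(-21) - 1*(-21)²) - 1*(-4329) = (2 + I*√21 - 1*441) + 4329 = (2 + I*√21 - 441) + 4329 = (-439 + I*√21) + 4329 = 3890 + I*√21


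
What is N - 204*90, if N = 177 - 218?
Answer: -18401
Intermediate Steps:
N = -41
N - 204*90 = -41 - 204*90 = -41 - 18360 = -18401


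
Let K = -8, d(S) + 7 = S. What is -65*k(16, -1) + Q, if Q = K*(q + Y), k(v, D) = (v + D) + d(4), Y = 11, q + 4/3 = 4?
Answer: -2668/3 ≈ -889.33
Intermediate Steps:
q = 8/3 (q = -4/3 + 4 = 8/3 ≈ 2.6667)
d(S) = -7 + S
k(v, D) = -3 + D + v (k(v, D) = (v + D) + (-7 + 4) = (D + v) - 3 = -3 + D + v)
Q = -328/3 (Q = -8*(8/3 + 11) = -8*41/3 = -328/3 ≈ -109.33)
-65*k(16, -1) + Q = -65*(-3 - 1 + 16) - 328/3 = -65*12 - 328/3 = -780 - 328/3 = -2668/3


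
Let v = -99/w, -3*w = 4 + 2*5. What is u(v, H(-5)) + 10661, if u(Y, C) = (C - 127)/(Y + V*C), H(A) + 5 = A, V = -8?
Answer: 15104719/1417 ≈ 10660.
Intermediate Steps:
H(A) = -5 + A
w = -14/3 (w = -(4 + 2*5)/3 = -(4 + 10)/3 = -⅓*14 = -14/3 ≈ -4.6667)
v = 297/14 (v = -99/(-14/3) = -99*(-3/14) = 297/14 ≈ 21.214)
u(Y, C) = (-127 + C)/(Y - 8*C) (u(Y, C) = (C - 127)/(Y - 8*C) = (-127 + C)/(Y - 8*C))
u(v, H(-5)) + 10661 = (-127 + (-5 - 5))/(297/14 - 8*(-5 - 5)) + 10661 = (-127 - 10)/(297/14 - 8*(-10)) + 10661 = -137/(297/14 + 80) + 10661 = -137/(1417/14) + 10661 = (14/1417)*(-137) + 10661 = -1918/1417 + 10661 = 15104719/1417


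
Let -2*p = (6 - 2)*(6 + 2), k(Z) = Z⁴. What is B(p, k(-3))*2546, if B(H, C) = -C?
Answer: -206226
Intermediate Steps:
p = -16 (p = -(6 - 2)*(6 + 2)/2 = -2*8 = -½*32 = -16)
B(p, k(-3))*2546 = -1*(-3)⁴*2546 = -1*81*2546 = -81*2546 = -206226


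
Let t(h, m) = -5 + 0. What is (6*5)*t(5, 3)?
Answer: -150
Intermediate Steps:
t(h, m) = -5
(6*5)*t(5, 3) = (6*5)*(-5) = 30*(-5) = -150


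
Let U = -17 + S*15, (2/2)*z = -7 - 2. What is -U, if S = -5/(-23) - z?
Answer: -2789/23 ≈ -121.26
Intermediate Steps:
z = -9 (z = -7 - 2 = -9)
S = 212/23 (S = -5/(-23) - 1*(-9) = -5*(-1/23) + 9 = 5/23 + 9 = 212/23 ≈ 9.2174)
U = 2789/23 (U = -17 + (212/23)*15 = -17 + 3180/23 = 2789/23 ≈ 121.26)
-U = -1*2789/23 = -2789/23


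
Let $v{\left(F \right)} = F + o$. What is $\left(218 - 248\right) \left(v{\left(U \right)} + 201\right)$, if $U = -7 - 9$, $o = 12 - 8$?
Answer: $-5670$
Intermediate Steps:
$o = 4$
$U = -16$ ($U = -7 - 9 = -16$)
$v{\left(F \right)} = 4 + F$ ($v{\left(F \right)} = F + 4 = 4 + F$)
$\left(218 - 248\right) \left(v{\left(U \right)} + 201\right) = \left(218 - 248\right) \left(\left(4 - 16\right) + 201\right) = - 30 \left(-12 + 201\right) = \left(-30\right) 189 = -5670$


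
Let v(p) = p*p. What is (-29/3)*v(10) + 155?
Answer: -2435/3 ≈ -811.67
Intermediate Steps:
v(p) = p**2
(-29/3)*v(10) + 155 = -29/3*10**2 + 155 = -29*1/3*100 + 155 = -29/3*100 + 155 = -2900/3 + 155 = -2435/3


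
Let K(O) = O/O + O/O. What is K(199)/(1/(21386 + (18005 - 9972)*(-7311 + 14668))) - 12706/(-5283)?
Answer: 624663697228/5283 ≈ 1.1824e+8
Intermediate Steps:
K(O) = 2 (K(O) = 1 + 1 = 2)
K(199)/(1/(21386 + (18005 - 9972)*(-7311 + 14668))) - 12706/(-5283) = 2/(1/(21386 + (18005 - 9972)*(-7311 + 14668))) - 12706/(-5283) = 2/(1/(21386 + 8033*7357)) - 12706*(-1/5283) = 2/(1/(21386 + 59098781)) + 12706/5283 = 2/(1/59120167) + 12706/5283 = 2*59120167 + 12706/5283 = 118240334 + 12706/5283 = 624663697228/5283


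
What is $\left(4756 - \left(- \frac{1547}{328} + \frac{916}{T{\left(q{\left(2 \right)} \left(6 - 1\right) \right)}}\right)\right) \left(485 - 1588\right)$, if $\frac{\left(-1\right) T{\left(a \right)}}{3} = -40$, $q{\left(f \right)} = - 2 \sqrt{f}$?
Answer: $- \frac{25793841407}{4920} \approx -5.2426 \cdot 10^{6}$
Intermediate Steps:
$T{\left(a \right)} = 120$ ($T{\left(a \right)} = \left(-3\right) \left(-40\right) = 120$)
$\left(4756 - \left(- \frac{1547}{328} + \frac{916}{T{\left(q{\left(2 \right)} \left(6 - 1\right) \right)}}\right)\right) \left(485 - 1588\right) = \left(4756 - \left(- \frac{1547}{328} + \frac{229}{30}\right)\right) \left(485 - 1588\right) = \left(4756 - \frac{14351}{4920}\right) \left(-1103\right) = \frac{23385169}{4920} \left(-1103\right) = - \frac{25793841407}{4920}$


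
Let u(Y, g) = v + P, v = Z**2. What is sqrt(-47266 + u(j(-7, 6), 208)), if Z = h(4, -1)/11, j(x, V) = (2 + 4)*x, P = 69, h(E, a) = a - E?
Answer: 2*I*sqrt(1427703)/11 ≈ 217.25*I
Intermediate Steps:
j(x, V) = 6*x
Z = -5/11 (Z = (-1 - 1*4)/11 = (-1 - 4)*(1/11) = -5*1/11 = -5/11 ≈ -0.45455)
v = 25/121 (v = (-5/11)**2 = 25/121 ≈ 0.20661)
u(Y, g) = 8374/121 (u(Y, g) = 25/121 + 69 = 8374/121)
sqrt(-47266 + u(j(-7, 6), 208)) = sqrt(-47266 + 8374/121) = sqrt(-5710812/121) = 2*I*sqrt(1427703)/11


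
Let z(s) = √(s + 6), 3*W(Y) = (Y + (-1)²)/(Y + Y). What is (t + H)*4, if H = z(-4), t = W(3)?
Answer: 8/9 + 4*√2 ≈ 6.5457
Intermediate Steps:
W(Y) = (1 + Y)/(6*Y) (W(Y) = ((Y + (-1)²)/(Y + Y))/3 = ((Y + 1)/((2*Y)))/3 = ((1 + Y)*(1/(2*Y)))/3 = ((1 + Y)/(2*Y))/3 = (1 + Y)/(6*Y))
t = 2/9 (t = (⅙)*(1 + 3)/3 = (⅙)*(⅓)*4 = 2/9 ≈ 0.22222)
z(s) = √(6 + s)
H = √2 (H = √(6 - 4) = √2 ≈ 1.4142)
(t + H)*4 = (2/9 + √2)*4 = 8/9 + 4*√2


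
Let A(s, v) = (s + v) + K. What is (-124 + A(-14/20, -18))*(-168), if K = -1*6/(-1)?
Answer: 114828/5 ≈ 22966.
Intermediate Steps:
K = 6 (K = -6*(-1) = 6)
A(s, v) = 6 + s + v (A(s, v) = (s + v) + 6 = 6 + s + v)
(-124 + A(-14/20, -18))*(-168) = (-124 + (6 - 14/20 - 18))*(-168) = (-124 + (6 - 14*1/20 - 18))*(-168) = (-124 + (6 - 7/10 - 18))*(-168) = (-124 - 127/10)*(-168) = -1367/10*(-168) = 114828/5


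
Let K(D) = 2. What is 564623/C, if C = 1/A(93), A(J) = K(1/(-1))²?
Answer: 2258492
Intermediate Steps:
A(J) = 4 (A(J) = 2² = 4)
C = ¼ (C = 1/4 = ¼ ≈ 0.25000)
564623/C = 564623/(¼) = 564623*4 = 2258492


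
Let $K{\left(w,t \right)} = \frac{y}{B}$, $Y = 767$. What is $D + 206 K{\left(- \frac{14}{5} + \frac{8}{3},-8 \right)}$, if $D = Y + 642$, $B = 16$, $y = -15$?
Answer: $\frac{9727}{8} \approx 1215.9$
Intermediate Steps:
$K{\left(w,t \right)} = - \frac{15}{16}$
$D = 1409$ ($D = 767 + 642 = 1409$)
$D + 206 K{\left(- \frac{14}{5} + \frac{8}{3},-8 \right)} = 1409 + 206 \left(- \frac{15}{16}\right) = 1409 - \frac{1545}{8} = \frac{9727}{8}$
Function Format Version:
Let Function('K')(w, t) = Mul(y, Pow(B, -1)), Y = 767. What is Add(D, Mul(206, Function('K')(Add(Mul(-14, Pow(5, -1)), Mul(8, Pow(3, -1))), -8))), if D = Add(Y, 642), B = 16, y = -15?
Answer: Rational(9727, 8) ≈ 1215.9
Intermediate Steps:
Function('K')(w, t) = Rational(-15, 16) (Function('K')(w, t) = Mul(-15, Pow(16, -1)) = Mul(-15, Rational(1, 16)) = Rational(-15, 16))
D = 1409 (D = Add(767, 642) = 1409)
Add(D, Mul(206, Function('K')(Add(Mul(-14, Pow(5, -1)), Mul(8, Pow(3, -1))), -8))) = Add(1409, Mul(206, Rational(-15, 16))) = Add(1409, Rational(-1545, 8)) = Rational(9727, 8)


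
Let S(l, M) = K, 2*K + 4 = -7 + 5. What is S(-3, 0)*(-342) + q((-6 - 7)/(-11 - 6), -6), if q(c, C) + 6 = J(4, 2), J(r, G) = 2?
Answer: 1022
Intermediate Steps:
K = -3 (K = -2 + (-7 + 5)/2 = -2 + (½)*(-2) = -2 - 1 = -3)
q(c, C) = -4 (q(c, C) = -6 + 2 = -4)
S(l, M) = -3
S(-3, 0)*(-342) + q((-6 - 7)/(-11 - 6), -6) = -3*(-342) - 4 = 1026 - 4 = 1022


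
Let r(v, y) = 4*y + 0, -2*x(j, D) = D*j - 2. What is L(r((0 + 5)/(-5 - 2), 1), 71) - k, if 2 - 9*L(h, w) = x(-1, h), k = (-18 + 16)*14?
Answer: 251/9 ≈ 27.889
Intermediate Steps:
x(j, D) = 1 - D*j/2 (x(j, D) = -(D*j - 2)/2 = -(-2 + D*j)/2 = 1 - D*j/2)
k = -28 (k = -2*14 = -28)
r(v, y) = 4*y
L(h, w) = 1/9 - h/18 (L(h, w) = 2/9 - (1 - 1/2*h*(-1))/9 = 2/9 - (1 + h/2)/9 = 2/9 + (-1/9 - h/18) = 1/9 - h/18)
L(r((0 + 5)/(-5 - 2), 1), 71) - k = (1/9 - 2/9) - 1*(-28) = (1/9 - 1/18*4) + 28 = (1/9 - 2/9) + 28 = -1/9 + 28 = 251/9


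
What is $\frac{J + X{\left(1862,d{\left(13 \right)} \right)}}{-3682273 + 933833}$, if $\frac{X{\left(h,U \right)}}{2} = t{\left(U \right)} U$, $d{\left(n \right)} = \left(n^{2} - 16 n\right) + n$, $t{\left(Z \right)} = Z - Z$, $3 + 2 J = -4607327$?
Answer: $\frac{460733}{549688} \approx 0.83817$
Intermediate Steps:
$J = -2303665$ ($J = - \frac{3}{2} + \frac{1}{2} \left(-4607327\right) = - \frac{3}{2} - \frac{4607327}{2} = -2303665$)
$t{\left(Z \right)} = 0$
$d{\left(n \right)} = n^{2} - 15 n$
$X{\left(h,U \right)} = 0$ ($X{\left(h,U \right)} = 2 \cdot 0 U = 2 \cdot 0 = 0$)
$\frac{J + X{\left(1862,d{\left(13 \right)} \right)}}{-3682273 + 933833} = \frac{-2303665 + 0}{-3682273 + 933833} = - \frac{2303665}{-2748440} = \left(-2303665\right) \left(- \frac{1}{2748440}\right) = \frac{460733}{549688}$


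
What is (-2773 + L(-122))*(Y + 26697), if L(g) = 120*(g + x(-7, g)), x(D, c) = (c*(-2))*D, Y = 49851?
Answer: -17022208404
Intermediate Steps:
x(D, c) = -2*D*c (x(D, c) = (-2*c)*D = -2*D*c)
L(g) = 1800*g (L(g) = 120*(g - 2*(-7)*g) = 120*(g + 14*g) = 120*(15*g) = 1800*g)
(-2773 + L(-122))*(Y + 26697) = (-2773 + 1800*(-122))*(49851 + 26697) = (-2773 - 219600)*76548 = -222373*76548 = -17022208404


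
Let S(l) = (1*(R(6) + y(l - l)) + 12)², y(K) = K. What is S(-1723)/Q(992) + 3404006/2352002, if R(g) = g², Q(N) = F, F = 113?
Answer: 2901832643/132888113 ≈ 21.837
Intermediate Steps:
Q(N) = 113
S(l) = 2304 (S(l) = (1*(6² + (l - l)) + 12)² = (1*(36 + 0) + 12)² = (1*36 + 12)² = (36 + 12)² = 48² = 2304)
S(-1723)/Q(992) + 3404006/2352002 = 2304/113 + 3404006/2352002 = 2304*(1/113) + 3404006*(1/2352002) = 2304/113 + 1702003/1176001 = 2901832643/132888113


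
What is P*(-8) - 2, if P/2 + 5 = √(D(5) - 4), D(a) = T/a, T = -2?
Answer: 78 - 16*I*√110/5 ≈ 78.0 - 33.562*I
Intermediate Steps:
D(a) = -2/a
P = -10 + 2*I*√110/5 (P = -10 + 2*√(-2/5 - 4) = -10 + 2*√(-2*⅕ - 4) = -10 + 2*√(-⅖ - 4) = -10 + 2*√(-22/5) = -10 + 2*(I*√110/5) = -10 + 2*I*√110/5 ≈ -10.0 + 4.1952*I)
P*(-8) - 2 = (-10 + 2*I*√110/5)*(-8) - 2 = (80 - 16*I*√110/5) - 2 = 78 - 16*I*√110/5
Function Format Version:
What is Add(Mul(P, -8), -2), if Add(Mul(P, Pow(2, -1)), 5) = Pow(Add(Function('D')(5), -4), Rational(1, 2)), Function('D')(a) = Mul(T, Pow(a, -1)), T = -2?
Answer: Add(78, Mul(Rational(-16, 5), I, Pow(110, Rational(1, 2)))) ≈ Add(78.000, Mul(-33.562, I))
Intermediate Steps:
Function('D')(a) = Mul(-2, Pow(a, -1))
P = Add(-10, Mul(Rational(2, 5), I, Pow(110, Rational(1, 2)))) (P = Add(-10, Mul(2, Pow(Add(Mul(-2, Pow(5, -1)), -4), Rational(1, 2)))) = Add(-10, Mul(2, Pow(Add(Mul(-2, Rational(1, 5)), -4), Rational(1, 2)))) = Add(-10, Mul(2, Pow(Add(Rational(-2, 5), -4), Rational(1, 2)))) = Add(-10, Mul(2, Pow(Rational(-22, 5), Rational(1, 2)))) = Add(-10, Mul(2, Mul(Rational(1, 5), I, Pow(110, Rational(1, 2))))) = Add(-10, Mul(Rational(2, 5), I, Pow(110, Rational(1, 2)))) ≈ Add(-10.000, Mul(4.1952, I)))
Add(Mul(P, -8), -2) = Add(Mul(Add(-10, Mul(Rational(2, 5), I, Pow(110, Rational(1, 2)))), -8), -2) = Add(Add(80, Mul(Rational(-16, 5), I, Pow(110, Rational(1, 2)))), -2) = Add(78, Mul(Rational(-16, 5), I, Pow(110, Rational(1, 2))))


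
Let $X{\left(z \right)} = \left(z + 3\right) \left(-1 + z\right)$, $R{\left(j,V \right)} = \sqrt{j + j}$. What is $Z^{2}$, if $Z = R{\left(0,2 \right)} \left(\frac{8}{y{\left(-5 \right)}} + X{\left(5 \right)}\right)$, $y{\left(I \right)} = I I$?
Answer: $0$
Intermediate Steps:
$y{\left(I \right)} = I^{2}$
$R{\left(j,V \right)} = \sqrt{2} \sqrt{j}$ ($R{\left(j,V \right)} = \sqrt{2 j} = \sqrt{2} \sqrt{j}$)
$X{\left(z \right)} = \left(-1 + z\right) \left(3 + z\right)$ ($X{\left(z \right)} = \left(3 + z\right) \left(-1 + z\right) = \left(-1 + z\right) \left(3 + z\right)$)
$Z = 0$ ($Z = \sqrt{2} \sqrt{0} \left(\frac{8}{\left(-5\right)^{2}} + \left(-3 + 5^{2} + 2 \cdot 5\right)\right) = \sqrt{2} \cdot 0 \left(\frac{8}{25} + \left(-3 + 25 + 10\right)\right) = 0 \left(8 \cdot \frac{1}{25} + 32\right) = 0 \left(\frac{8}{25} + 32\right) = 0 \cdot \frac{808}{25} = 0$)
$Z^{2} = 0^{2} = 0$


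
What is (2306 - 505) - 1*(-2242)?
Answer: 4043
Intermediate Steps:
(2306 - 505) - 1*(-2242) = 1801 + 2242 = 4043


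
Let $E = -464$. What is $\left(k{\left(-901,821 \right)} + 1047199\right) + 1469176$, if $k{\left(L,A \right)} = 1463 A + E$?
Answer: $3717034$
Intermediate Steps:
$k{\left(L,A \right)} = -464 + 1463 A$ ($k{\left(L,A \right)} = 1463 A - 464 = -464 + 1463 A$)
$\left(k{\left(-901,821 \right)} + 1047199\right) + 1469176 = \left(\left(-464 + 1463 \cdot 821\right) + 1047199\right) + 1469176 = \left(\left(-464 + 1201123\right) + 1047199\right) + 1469176 = \left(1200659 + 1047199\right) + 1469176 = 2247858 + 1469176 = 3717034$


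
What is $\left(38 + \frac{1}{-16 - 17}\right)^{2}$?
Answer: $\frac{1570009}{1089} \approx 1441.7$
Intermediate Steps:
$\left(38 + \frac{1}{-16 - 17}\right)^{2} = \left(38 + \frac{1}{-33}\right)^{2} = \left(38 - \frac{1}{33}\right)^{2} = \left(\frac{1253}{33}\right)^{2} = \frac{1570009}{1089}$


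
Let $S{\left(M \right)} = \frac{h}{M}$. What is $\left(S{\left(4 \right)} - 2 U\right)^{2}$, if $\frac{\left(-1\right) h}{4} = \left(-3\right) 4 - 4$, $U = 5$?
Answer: $36$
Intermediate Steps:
$h = 64$ ($h = - 4 \left(\left(-3\right) 4 - 4\right) = - 4 \left(-12 - 4\right) = \left(-4\right) \left(-16\right) = 64$)
$S{\left(M \right)} = \frac{64}{M}$
$\left(S{\left(4 \right)} - 2 U\right)^{2} = \left(\frac{64}{4} - 10\right)^{2} = \left(64 \cdot \frac{1}{4} - 10\right)^{2} = \left(16 - 10\right)^{2} = 6^{2} = 36$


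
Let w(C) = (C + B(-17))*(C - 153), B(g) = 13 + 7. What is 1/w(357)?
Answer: 1/76908 ≈ 1.3003e-5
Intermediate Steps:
B(g) = 20
w(C) = (-153 + C)*(20 + C) (w(C) = (C + 20)*(C - 153) = (20 + C)*(-153 + C) = (-153 + C)*(20 + C))
1/w(357) = 1/(-3060 + 357² - 133*357) = 1/(-3060 + 127449 - 47481) = 1/76908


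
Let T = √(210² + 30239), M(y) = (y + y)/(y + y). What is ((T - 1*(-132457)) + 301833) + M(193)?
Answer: 434291 + √74339 ≈ 4.3456e+5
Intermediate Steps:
M(y) = 1 (M(y) = (2*y)/((2*y)) = (2*y)*(1/(2*y)) = 1)
T = √74339 (T = √(44100 + 30239) = √74339 ≈ 272.65)
((T - 1*(-132457)) + 301833) + M(193) = ((√74339 - 1*(-132457)) + 301833) + 1 = ((√74339 + 132457) + 301833) + 1 = ((132457 + √74339) + 301833) + 1 = (434290 + √74339) + 1 = 434291 + √74339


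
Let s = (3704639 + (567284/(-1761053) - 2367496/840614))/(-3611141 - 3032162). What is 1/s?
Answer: -4917259301848944113/2742108127514571337 ≈ -1.7932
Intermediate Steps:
s = -2742108127514571337/4917259301848944113 (s = (3704639 + (567284*(-1/1761053) - 2367496*1/840614))/(-6643303) = (3704639 + (-567284/1761053 - 1183748/420307))*(-1/6643303) = (3704639 - 2323076402832/740182903271)*(-1/6643303) = (2742108127514571337/740182903271)*(-1/6643303) = -2742108127514571337/4917259301848944113 ≈ -0.55765)
1/s = 1/(-2742108127514571337/4917259301848944113) = -4917259301848944113/2742108127514571337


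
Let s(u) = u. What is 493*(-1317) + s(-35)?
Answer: -649316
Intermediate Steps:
493*(-1317) + s(-35) = 493*(-1317) - 35 = -649281 - 35 = -649316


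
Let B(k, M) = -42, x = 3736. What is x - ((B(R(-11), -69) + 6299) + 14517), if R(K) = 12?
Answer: -17038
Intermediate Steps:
x - ((B(R(-11), -69) + 6299) + 14517) = 3736 - ((-42 + 6299) + 14517) = 3736 - (6257 + 14517) = 3736 - 1*20774 = 3736 - 20774 = -17038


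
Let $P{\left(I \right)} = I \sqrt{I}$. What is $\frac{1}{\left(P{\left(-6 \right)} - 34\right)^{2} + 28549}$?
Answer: $- \frac{i}{- 29489 i + 408 \sqrt{6}} \approx 3.3872 \cdot 10^{-5} - 1.1479 \cdot 10^{-6} i$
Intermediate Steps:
$P{\left(I \right)} = I^{\frac{3}{2}}$
$\frac{1}{\left(P{\left(-6 \right)} - 34\right)^{2} + 28549} = \frac{1}{\left(\left(-6\right)^{\frac{3}{2}} - 34\right)^{2} + 28549} = \frac{1}{\left(- 6 i \sqrt{6} - 34\right)^{2} + 28549} = \frac{1}{\left(-34 - 6 i \sqrt{6}\right)^{2} + 28549} = \frac{1}{28549 + \left(-34 - 6 i \sqrt{6}\right)^{2}}$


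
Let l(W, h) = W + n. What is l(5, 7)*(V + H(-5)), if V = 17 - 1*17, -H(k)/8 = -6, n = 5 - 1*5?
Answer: 240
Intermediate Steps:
n = 0 (n = 5 - 5 = 0)
H(k) = 48 (H(k) = -8*(-6) = 48)
V = 0 (V = 17 - 17 = 0)
l(W, h) = W (l(W, h) = W + 0 = W)
l(5, 7)*(V + H(-5)) = 5*(0 + 48) = 5*48 = 240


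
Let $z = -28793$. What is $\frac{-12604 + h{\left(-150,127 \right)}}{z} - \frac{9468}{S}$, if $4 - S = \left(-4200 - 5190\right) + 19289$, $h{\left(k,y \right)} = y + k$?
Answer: $\frac{397556289}{284906735} \approx 1.3954$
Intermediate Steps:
$h{\left(k,y \right)} = k + y$
$S = -9895$ ($S = 4 - \left(\left(-4200 - 5190\right) + 19289\right) = 4 - \left(-9390 + 19289\right) = 4 - 9899 = -9895$)
$\frac{-12604 + h{\left(-150,127 \right)}}{z} - \frac{9468}{S} = \frac{-12604 + \left(-150 + 127\right)}{-28793} - \frac{9468}{-9895} = \left(-12604 - 23\right) \left(- \frac{1}{28793}\right) - - \frac{9468}{9895} = \left(-12627\right) \left(- \frac{1}{28793}\right) + \frac{9468}{9895} = \frac{12627}{28793} + \frac{9468}{9895} = \frac{397556289}{284906735}$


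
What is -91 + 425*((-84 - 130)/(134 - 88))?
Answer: -47568/23 ≈ -2068.2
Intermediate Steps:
-91 + 425*((-84 - 130)/(134 - 88)) = -91 + 425*(-214/46) = -91 + 425*(-214*1/46) = -91 + 425*(-107/23) = -91 - 45475/23 = -47568/23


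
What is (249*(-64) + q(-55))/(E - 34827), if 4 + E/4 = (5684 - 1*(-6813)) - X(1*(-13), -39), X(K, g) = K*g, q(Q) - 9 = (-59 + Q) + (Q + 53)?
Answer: -16043/13117 ≈ -1.2231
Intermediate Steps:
q(Q) = 3 + 2*Q (q(Q) = 9 + ((-59 + Q) + (Q + 53)) = 9 + ((-59 + Q) + (53 + Q)) = 9 + (-6 + 2*Q) = 3 + 2*Q)
E = 47944 (E = -16 + 4*((5684 - 1*(-6813)) - 1*(-13)*(-39)) = -16 + 4*((5684 + 6813) - (-13)*(-39)) = -16 + 4*(12497 - 1*507) = -16 + 4*(12497 - 507) = -16 + 4*11990 = -16 + 47960 = 47944)
(249*(-64) + q(-55))/(E - 34827) = (249*(-64) + (3 + 2*(-55)))/(47944 - 34827) = (-15936 + (3 - 110))/13117 = (-15936 - 107)*(1/13117) = -16043*1/13117 = -16043/13117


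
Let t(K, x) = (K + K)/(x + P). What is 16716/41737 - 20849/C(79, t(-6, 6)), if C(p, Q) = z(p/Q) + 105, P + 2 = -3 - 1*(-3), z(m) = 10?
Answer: -868252373/4799755 ≈ -180.90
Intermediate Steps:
P = -2 (P = -2 + (-3 - 1*(-3)) = -2 + (-3 + 3) = -2 + 0 = -2)
t(K, x) = 2*K/(-2 + x) (t(K, x) = (K + K)/(x - 2) = (2*K)/(-2 + x) = 2*K/(-2 + x))
C(p, Q) = 115 (C(p, Q) = 10 + 105 = 115)
16716/41737 - 20849/C(79, t(-6, 6)) = 16716/41737 - 20849/115 = -868252373/4799755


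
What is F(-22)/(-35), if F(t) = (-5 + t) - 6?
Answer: 33/35 ≈ 0.94286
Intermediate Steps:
F(t) = -11 + t
F(-22)/(-35) = (-11 - 22)/(-35) = -33*(-1/35) = 33/35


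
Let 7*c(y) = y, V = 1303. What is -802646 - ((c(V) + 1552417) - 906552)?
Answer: -10140880/7 ≈ -1.4487e+6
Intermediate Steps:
c(y) = y/7
-802646 - ((c(V) + 1552417) - 906552) = -802646 - (((⅐)*1303 + 1552417) - 906552) = -802646 - ((1303/7 + 1552417) - 906552) = -802646 - (10868222/7 - 906552) = -802646 - 1*4522358/7 = -802646 - 4522358/7 = -10140880/7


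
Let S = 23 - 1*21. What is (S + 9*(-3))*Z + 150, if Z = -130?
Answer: 3400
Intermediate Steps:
S = 2 (S = 23 - 21 = 2)
(S + 9*(-3))*Z + 150 = (2 + 9*(-3))*(-130) + 150 = (2 - 27)*(-130) + 150 = -25*(-130) + 150 = 3250 + 150 = 3400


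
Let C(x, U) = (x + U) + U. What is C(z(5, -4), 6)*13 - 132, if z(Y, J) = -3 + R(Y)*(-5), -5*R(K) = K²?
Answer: 310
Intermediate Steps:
R(K) = -K²/5
z(Y, J) = -3 + Y² (z(Y, J) = -3 - Y²/5*(-5) = -3 + Y²)
C(x, U) = x + 2*U (C(x, U) = (U + x) + U = x + 2*U)
C(z(5, -4), 6)*13 - 132 = ((-3 + 5²) + 2*6)*13 - 132 = ((-3 + 25) + 12)*13 - 132 = (22 + 12)*13 - 132 = 34*13 - 132 = 442 - 132 = 310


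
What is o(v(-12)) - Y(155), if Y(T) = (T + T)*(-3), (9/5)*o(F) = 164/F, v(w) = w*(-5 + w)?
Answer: 427075/459 ≈ 930.45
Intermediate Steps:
o(F) = 820/(9*F) (o(F) = 5*(164/F)/9 = 820/(9*F))
Y(T) = -6*T (Y(T) = (2*T)*(-3) = -6*T)
o(v(-12)) - Y(155) = 820/(9*((-12*(-5 - 12)))) - (-6)*155 = 820/(9*((-12*(-17)))) - 1*(-930) = (820/9)/204 + 930 = (820/9)*(1/204) + 930 = 205/459 + 930 = 427075/459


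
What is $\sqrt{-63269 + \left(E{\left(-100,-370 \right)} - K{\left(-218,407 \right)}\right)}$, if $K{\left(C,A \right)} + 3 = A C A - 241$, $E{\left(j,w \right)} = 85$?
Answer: $\sqrt{36048542} \approx 6004.0$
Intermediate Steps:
$K{\left(C,A \right)} = -244 + C A^{2}$ ($K{\left(C,A \right)} = -3 + \left(A C A - 241\right) = -3 + \left(C A^{2} - 241\right) = -3 + \left(-241 + C A^{2}\right) = -244 + C A^{2}$)
$\sqrt{-63269 + \left(E{\left(-100,-370 \right)} - K{\left(-218,407 \right)}\right)} = \sqrt{-63269 + \left(85 - \left(-244 - 218 \cdot 407^{2}\right)\right)} = \sqrt{-63269 + \left(85 - \left(-244 - 36111482\right)\right)} = \sqrt{-63269 + \left(85 - -36111726\right)} = \sqrt{-63269 + \left(85 + 36111726\right)} = \sqrt{-63269 + 36111811} = \sqrt{36048542}$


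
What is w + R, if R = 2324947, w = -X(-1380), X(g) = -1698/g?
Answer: 534737527/230 ≈ 2.3249e+6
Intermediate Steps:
w = -283/230 (w = -(-1698)/(-1380) = -(-1698)*(-1)/1380 = -1*283/230 = -283/230 ≈ -1.2304)
w + R = -283/230 + 2324947 = 534737527/230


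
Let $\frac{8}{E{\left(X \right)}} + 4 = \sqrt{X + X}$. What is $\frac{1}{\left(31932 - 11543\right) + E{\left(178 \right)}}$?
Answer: $\frac{1733073}{35335788493} - \frac{4 \sqrt{89}}{35335788493} \approx 4.9045 \cdot 10^{-5}$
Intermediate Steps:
$E{\left(X \right)} = \frac{8}{-4 + \sqrt{2} \sqrt{X}}$ ($E{\left(X \right)} = \frac{8}{-4 + \sqrt{X + X}} = \frac{8}{-4 + \sqrt{2 X}} = \frac{8}{-4 + \sqrt{2} \sqrt{X}}$)
$\frac{1}{\left(31932 - 11543\right) + E{\left(178 \right)}} = \frac{1}{\left(31932 - 11543\right) + \frac{8}{-4 + \sqrt{2} \sqrt{178}}} = \frac{1}{\left(31932 - 11543\right) + \frac{8}{-4 + 2 \sqrt{89}}} = \frac{1}{20389 + \frac{8}{-4 + 2 \sqrt{89}}}$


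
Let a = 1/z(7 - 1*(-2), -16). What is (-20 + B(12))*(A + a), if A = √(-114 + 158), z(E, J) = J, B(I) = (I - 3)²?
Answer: -61/16 + 122*√11 ≈ 400.82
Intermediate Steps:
B(I) = (-3 + I)²
A = 2*√11 (A = √44 = 2*√11 ≈ 6.6332)
a = -1/16 (a = 1/(-16) = -1/16 ≈ -0.062500)
(-20 + B(12))*(A + a) = (-20 + (-3 + 12)²)*(2*√11 - 1/16) = (-20 + 9²)*(-1/16 + 2*√11) = (-20 + 81)*(-1/16 + 2*√11) = 61*(-1/16 + 2*√11) = -61/16 + 122*√11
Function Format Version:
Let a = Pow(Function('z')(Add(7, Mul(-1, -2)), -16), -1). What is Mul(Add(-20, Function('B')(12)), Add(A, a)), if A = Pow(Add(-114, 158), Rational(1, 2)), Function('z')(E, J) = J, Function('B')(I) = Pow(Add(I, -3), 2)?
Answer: Add(Rational(-61, 16), Mul(122, Pow(11, Rational(1, 2)))) ≈ 400.82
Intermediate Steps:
Function('B')(I) = Pow(Add(-3, I), 2)
A = Mul(2, Pow(11, Rational(1, 2))) (A = Pow(44, Rational(1, 2)) = Mul(2, Pow(11, Rational(1, 2))) ≈ 6.6332)
a = Rational(-1, 16) (a = Pow(-16, -1) = Rational(-1, 16) ≈ -0.062500)
Mul(Add(-20, Function('B')(12)), Add(A, a)) = Mul(Add(-20, Pow(Add(-3, 12), 2)), Add(Mul(2, Pow(11, Rational(1, 2))), Rational(-1, 16))) = Mul(Add(-20, Pow(9, 2)), Add(Rational(-1, 16), Mul(2, Pow(11, Rational(1, 2))))) = Mul(Add(-20, 81), Add(Rational(-1, 16), Mul(2, Pow(11, Rational(1, 2))))) = Mul(61, Add(Rational(-1, 16), Mul(2, Pow(11, Rational(1, 2))))) = Add(Rational(-61, 16), Mul(122, Pow(11, Rational(1, 2))))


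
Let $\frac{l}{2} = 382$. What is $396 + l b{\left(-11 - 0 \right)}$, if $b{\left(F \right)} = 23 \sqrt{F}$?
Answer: $396 + 17572 i \sqrt{11} \approx 396.0 + 58280.0 i$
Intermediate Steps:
$l = 764$ ($l = 2 \cdot 382 = 764$)
$396 + l b{\left(-11 - 0 \right)} = 396 + 764 \cdot 23 \sqrt{-11 - 0} = 396 + 764 \cdot 23 \sqrt{-11 + 0} = 396 + 764 \cdot 23 \sqrt{-11} = 396 + 764 \cdot 23 i \sqrt{11} = 396 + 17572 i \sqrt{11}$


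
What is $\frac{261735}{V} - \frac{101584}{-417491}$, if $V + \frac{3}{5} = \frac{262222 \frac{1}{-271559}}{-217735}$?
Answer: $- \frac{6461020568029414263877}{14811109899703627} \approx -4.3623 \cdot 10^{5}$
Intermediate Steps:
$V = - \frac{35476477097}{59127898865}$ ($V = - \frac{3}{5} + \frac{262222 \frac{1}{-271559}}{-217735} = - \frac{3}{5} + 262222 \left(- \frac{1}{271559}\right) \left(- \frac{1}{217735}\right) = - \frac{3}{5} - - \frac{262222}{59127898865} = - \frac{3}{5} + \frac{262222}{59127898865} = - \frac{35476477097}{59127898865} \approx -0.6$)
$\frac{261735}{V} - \frac{101584}{-417491} = \frac{261735}{- \frac{35476477097}{59127898865}} - \frac{101584}{-417491} = 261735 \left(- \frac{59127898865}{35476477097}\right) - - \frac{101584}{417491} = - \frac{15475840609430775}{35476477097} + \frac{101584}{417491} = - \frac{6461020568029414263877}{14811109899703627}$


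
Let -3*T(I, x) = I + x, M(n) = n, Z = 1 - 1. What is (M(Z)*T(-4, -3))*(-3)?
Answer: 0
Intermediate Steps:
Z = 0
T(I, x) = -I/3 - x/3 (T(I, x) = -(I + x)/3 = -I/3 - x/3)
(M(Z)*T(-4, -3))*(-3) = (0*(-1/3*(-4) - 1/3*(-3)))*(-3) = (0*(4/3 + 1))*(-3) = (0*(7/3))*(-3) = 0*(-3) = 0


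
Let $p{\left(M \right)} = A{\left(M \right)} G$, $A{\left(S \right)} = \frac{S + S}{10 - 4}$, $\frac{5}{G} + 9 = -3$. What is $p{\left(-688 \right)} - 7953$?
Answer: $- \frac{70717}{9} \approx -7857.4$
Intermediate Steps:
$G = - \frac{5}{12}$ ($G = \frac{5}{-9 - 3} = \frac{5}{-12} = 5 \left(- \frac{1}{12}\right) = - \frac{5}{12} \approx -0.41667$)
$A{\left(S \right)} = \frac{S}{3}$ ($A{\left(S \right)} = \frac{2 S}{6} = 2 S \frac{1}{6} = \frac{S}{3}$)
$p{\left(M \right)} = - \frac{5 M}{36}$ ($p{\left(M \right)} = \frac{M}{3} \left(- \frac{5}{12}\right) = - \frac{5 M}{36}$)
$p{\left(-688 \right)} - 7953 = \left(- \frac{5}{36}\right) \left(-688\right) - 7953 = \frac{860}{9} - 7953 = - \frac{70717}{9}$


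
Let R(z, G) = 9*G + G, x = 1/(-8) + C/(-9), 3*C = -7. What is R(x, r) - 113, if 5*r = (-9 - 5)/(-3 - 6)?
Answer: -989/9 ≈ -109.89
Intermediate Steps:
C = -7/3 (C = (1/3)*(-7) = -7/3 ≈ -2.3333)
r = 14/45 (r = ((-9 - 5)/(-3 - 6))/5 = (-14/(-9))/5 = (-14*(-1/9))/5 = (1/5)*(14/9) = 14/45 ≈ 0.31111)
x = 29/216 (x = 1/(-8) - 7/3/(-9) = 1*(-1/8) - 7/3*(-1/9) = -1/8 + 7/27 = 29/216 ≈ 0.13426)
R(z, G) = 10*G
R(x, r) - 113 = 10*(14/45) - 113 = 28/9 - 113 = -989/9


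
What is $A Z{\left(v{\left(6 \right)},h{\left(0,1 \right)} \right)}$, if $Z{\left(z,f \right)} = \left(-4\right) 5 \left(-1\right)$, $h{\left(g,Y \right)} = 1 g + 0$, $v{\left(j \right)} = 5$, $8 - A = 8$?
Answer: $0$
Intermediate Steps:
$A = 0$ ($A = 8 - 8 = 0$)
$h{\left(g,Y \right)} = g$ ($h{\left(g,Y \right)} = g + 0 = g$)
$Z{\left(z,f \right)} = 20$ ($Z{\left(z,f \right)} = \left(-20\right) \left(-1\right) = 20$)
$A Z{\left(v{\left(6 \right)},h{\left(0,1 \right)} \right)} = 0 \cdot 20 = 0$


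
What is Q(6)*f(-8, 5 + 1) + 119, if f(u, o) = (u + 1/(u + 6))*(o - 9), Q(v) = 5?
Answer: 493/2 ≈ 246.50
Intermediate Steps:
f(u, o) = (-9 + o)*(u + 1/(6 + u)) (f(u, o) = (u + 1/(6 + u))*(-9 + o) = (-9 + o)*(u + 1/(6 + u)))
Q(6)*f(-8, 5 + 1) + 119 = 5*((-9 + (5 + 1) - 54*(-8) - 9*(-8)² + (5 + 1)*(-8)² + 6*(5 + 1)*(-8))/(6 - 8)) + 119 = 5*((-9 + 6 + 432 - 9*64 + 6*64 + 6*6*(-8))/(-2)) + 119 = 5*(-(-9 + 6 + 432 - 576 + 384 - 288)/2) + 119 = 5*(-½*(-51)) + 119 = 5*(51/2) + 119 = 255/2 + 119 = 493/2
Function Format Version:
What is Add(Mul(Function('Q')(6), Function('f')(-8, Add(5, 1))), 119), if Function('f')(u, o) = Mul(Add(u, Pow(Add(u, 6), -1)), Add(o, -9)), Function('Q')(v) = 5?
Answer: Rational(493, 2) ≈ 246.50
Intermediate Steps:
Function('f')(u, o) = Mul(Add(-9, o), Add(u, Pow(Add(6, u), -1))) (Function('f')(u, o) = Mul(Add(u, Pow(Add(6, u), -1)), Add(-9, o)) = Mul(Add(-9, o), Add(u, Pow(Add(6, u), -1))))
Add(Mul(Function('Q')(6), Function('f')(-8, Add(5, 1))), 119) = Add(Mul(5, Mul(Pow(Add(6, -8), -1), Add(-9, Add(5, 1), Mul(-54, -8), Mul(-9, Pow(-8, 2)), Mul(Add(5, 1), Pow(-8, 2)), Mul(6, Add(5, 1), -8)))), 119) = Add(Mul(5, Mul(Pow(-2, -1), Add(-9, 6, 432, Mul(-9, 64), Mul(6, 64), Mul(6, 6, -8)))), 119) = Add(Mul(5, Mul(Rational(-1, 2), Add(-9, 6, 432, -576, 384, -288))), 119) = Add(Mul(5, Mul(Rational(-1, 2), -51)), 119) = Add(Mul(5, Rational(51, 2)), 119) = Add(Rational(255, 2), 119) = Rational(493, 2)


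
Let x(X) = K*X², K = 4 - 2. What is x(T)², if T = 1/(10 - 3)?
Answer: 4/2401 ≈ 0.0016660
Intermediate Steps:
K = 2
T = ⅐ (T = 1/7 = ⅐ ≈ 0.14286)
x(X) = 2*X²
x(T)² = (2*(⅐)²)² = (2*(1/49))² = (2/49)² = 4/2401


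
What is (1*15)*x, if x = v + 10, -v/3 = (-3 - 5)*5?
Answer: 1950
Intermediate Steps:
v = 120 (v = -3*(-3 - 5)*5 = -(-24)*5 = -3*(-40) = 120)
x = 130 (x = 120 + 10 = 130)
(1*15)*x = (1*15)*130 = 15*130 = 1950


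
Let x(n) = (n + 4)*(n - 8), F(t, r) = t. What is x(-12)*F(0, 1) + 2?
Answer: 2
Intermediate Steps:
x(n) = (-8 + n)*(4 + n) (x(n) = (4 + n)*(-8 + n) = (-8 + n)*(4 + n))
x(-12)*F(0, 1) + 2 = (-32 + (-12)**2 - 4*(-12))*0 + 2 = (-32 + 144 + 48)*0 + 2 = 160*0 + 2 = 0 + 2 = 2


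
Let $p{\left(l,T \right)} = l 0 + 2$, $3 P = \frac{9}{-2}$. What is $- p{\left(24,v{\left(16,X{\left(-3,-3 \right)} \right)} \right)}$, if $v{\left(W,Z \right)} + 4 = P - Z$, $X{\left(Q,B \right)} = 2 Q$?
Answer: $-2$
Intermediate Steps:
$P = - \frac{3}{2}$ ($P = \frac{9 \frac{1}{-2}}{3} = \frac{9 \left(- \frac{1}{2}\right)}{3} = \frac{1}{3} \left(- \frac{9}{2}\right) = - \frac{3}{2} \approx -1.5$)
$v{\left(W,Z \right)} = - \frac{11}{2} - Z$ ($v{\left(W,Z \right)} = -4 - \left(\frac{3}{2} + Z\right) = - \frac{11}{2} - Z$)
$p{\left(l,T \right)} = 2$ ($p{\left(l,T \right)} = 0 + 2 = 2$)
$- p{\left(24,v{\left(16,X{\left(-3,-3 \right)} \right)} \right)} = \left(-1\right) 2 = -2$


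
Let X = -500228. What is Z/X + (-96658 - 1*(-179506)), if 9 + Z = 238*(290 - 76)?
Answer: 41442838421/500228 ≈ 82848.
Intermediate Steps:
Z = 50923 (Z = -9 + 238*(290 - 76) = -9 + 238*214 = -9 + 50932 = 50923)
Z/X + (-96658 - 1*(-179506)) = 50923/(-500228) + (-96658 - 1*(-179506)) = 50923*(-1/500228) + (-96658 + 179506) = -50923/500228 + 82848 = 41442838421/500228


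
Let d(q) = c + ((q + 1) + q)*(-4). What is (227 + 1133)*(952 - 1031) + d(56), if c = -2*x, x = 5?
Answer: -107902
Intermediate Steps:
c = -10 (c = -2*5 = -10)
d(q) = -14 - 8*q (d(q) = -10 + ((q + 1) + q)*(-4) = -10 + ((1 + q) + q)*(-4) = -10 + (1 + 2*q)*(-4) = -10 + (-4 - 8*q) = -14 - 8*q)
(227 + 1133)*(952 - 1031) + d(56) = (227 + 1133)*(952 - 1031) + (-14 - 8*56) = 1360*(-79) + (-14 - 448) = -107440 - 462 = -107902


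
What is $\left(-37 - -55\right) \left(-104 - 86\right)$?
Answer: $-3420$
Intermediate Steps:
$\left(-37 - -55\right) \left(-104 - 86\right) = \left(-37 + 55\right) \left(-190\right) = 18 \left(-190\right) = -3420$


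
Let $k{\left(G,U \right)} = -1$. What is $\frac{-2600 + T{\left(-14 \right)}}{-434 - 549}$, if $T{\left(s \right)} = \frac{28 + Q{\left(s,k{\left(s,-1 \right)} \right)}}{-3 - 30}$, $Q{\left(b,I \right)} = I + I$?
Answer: $\frac{85826}{32439} \approx 2.6458$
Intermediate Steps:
$Q{\left(b,I \right)} = 2 I$
$T{\left(s \right)} = - \frac{26}{33}$ ($T{\left(s \right)} = \frac{28 + 2 \left(-1\right)}{-3 - 30} = \frac{28 - 2}{-33} = 26 \left(- \frac{1}{33}\right) = - \frac{26}{33}$)
$\frac{-2600 + T{\left(-14 \right)}}{-434 - 549} = \frac{-2600 - \frac{26}{33}}{-434 - 549} = - \frac{85826}{33 \left(-983\right)} = \left(- \frac{85826}{33}\right) \left(- \frac{1}{983}\right) = \frac{85826}{32439}$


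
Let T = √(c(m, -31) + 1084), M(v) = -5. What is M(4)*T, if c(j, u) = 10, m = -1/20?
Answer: -5*√1094 ≈ -165.38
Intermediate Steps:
m = -1/20 (m = -1*1/20 = -1/20 ≈ -0.050000)
T = √1094 (T = √(10 + 1084) = √1094 ≈ 33.076)
M(4)*T = -5*√1094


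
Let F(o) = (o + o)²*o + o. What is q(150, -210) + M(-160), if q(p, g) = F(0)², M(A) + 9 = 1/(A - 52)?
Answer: -1909/212 ≈ -9.0047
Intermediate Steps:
F(o) = o + 4*o³ (F(o) = (2*o)²*o + o = (4*o²)*o + o = 4*o³ + o = o + 4*o³)
M(A) = -9 + 1/(-52 + A) (M(A) = -9 + 1/(A - 52) = -9 + 1/(-52 + A))
q(p, g) = 0 (q(p, g) = (0 + 4*0³)² = (0 + 4*0)² = (0 + 0)² = 0² = 0)
q(150, -210) + M(-160) = 0 + (469 - 9*(-160))/(-52 - 160) = 0 + (469 + 1440)/(-212) = 0 - 1/212*1909 = 0 - 1909/212 = -1909/212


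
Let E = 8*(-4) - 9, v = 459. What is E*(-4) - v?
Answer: -295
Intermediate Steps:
E = -41 (E = -32 - 9 = -41)
E*(-4) - v = -41*(-4) - 1*459 = 164 - 459 = -295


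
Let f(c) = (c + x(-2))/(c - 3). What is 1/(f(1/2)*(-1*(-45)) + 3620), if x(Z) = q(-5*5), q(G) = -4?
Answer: 1/3683 ≈ 0.00027152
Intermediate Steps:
x(Z) = -4
f(c) = (-4 + c)/(-3 + c) (f(c) = (c - 4)/(c - 3) = (-4 + c)/(-3 + c))
1/(f(1/2)*(-1*(-45)) + 3620) = 1/(((-4 + 1/2)/(-3 + 1/2))*(-1*(-45)) + 3620) = 1/(((-4 + 1*(1/2))/(-3 + 1*(1/2)))*45 + 3620) = 1/(((-4 + 1/2)/(-3 + 1/2))*45 + 3620) = 1/((-7/2/(-5/2))*45 + 3620) = 1/(-2/5*(-7/2)*45 + 3620) = 1/((7/5)*45 + 3620) = 1/(63 + 3620) = 1/3683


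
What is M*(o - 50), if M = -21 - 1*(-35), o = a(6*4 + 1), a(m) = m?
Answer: -350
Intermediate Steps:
o = 25 (o = 6*4 + 1 = 24 + 1 = 25)
M = 14 (M = -21 + 35 = 14)
M*(o - 50) = 14*(25 - 50) = 14*(-25) = -350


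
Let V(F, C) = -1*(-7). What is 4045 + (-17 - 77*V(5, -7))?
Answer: 3489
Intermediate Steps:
V(F, C) = 7
4045 + (-17 - 77*V(5, -7)) = 4045 + (-17 - 77*7) = 4045 + (-17 - 539) = 4045 - 556 = 3489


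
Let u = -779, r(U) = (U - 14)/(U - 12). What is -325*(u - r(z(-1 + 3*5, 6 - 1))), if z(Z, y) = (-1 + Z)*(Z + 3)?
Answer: 52980850/209 ≈ 2.5350e+5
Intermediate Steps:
z(Z, y) = (-1 + Z)*(3 + Z)
r(U) = (-14 + U)/(-12 + U)
-325*(u - r(z(-1 + 3*5, 6 - 1))) = -325*(-779 - (-14 + (-3 + (-1 + 3*5)² + 2*(-1 + 3*5)))/(-12 + (-3 + (-1 + 3*5)² + 2*(-1 + 3*5)))) = -325*(-779 - (-14 + (-3 + (-1 + 15)² + 2*(-1 + 15)))/(-12 + (-3 + (-1 + 15)² + 2*(-1 + 15)))) = -325*(-779 - (-14 + (-3 + 14² + 2*14))/(-12 + (-3 + 14² + 2*14))) = -325*(-779 - (-14 + (-3 + 196 + 28))/(-12 + (-3 + 196 + 28))) = -325*(-779 - (-14 + 221)/(-12 + 221)) = -325*(-779 - 207/209) = -325*(-163018/209) = 52980850/209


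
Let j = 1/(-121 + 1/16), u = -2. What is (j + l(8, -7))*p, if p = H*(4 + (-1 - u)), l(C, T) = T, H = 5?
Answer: -67805/387 ≈ -175.21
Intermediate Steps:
j = -16/1935 (j = 1/(-121 + 1/16) = 1/(-1935/16) = -16/1935 ≈ -0.0082687)
p = 25 (p = 5*(4 + (-1 - 1*(-2))) = 5*(4 + (-1 + 2)) = 5*(4 + 1) = 5*5 = 25)
(j + l(8, -7))*p = (-16/1935 - 7)*25 = -13561/1935*25 = -67805/387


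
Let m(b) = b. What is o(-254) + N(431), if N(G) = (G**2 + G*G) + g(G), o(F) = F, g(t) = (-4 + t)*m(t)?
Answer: 555305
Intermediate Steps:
g(t) = t*(-4 + t) (g(t) = (-4 + t)*t = t*(-4 + t))
N(G) = 2*G**2 + G*(-4 + G) (N(G) = (G**2 + G*G) + G*(-4 + G) = (G**2 + G**2) + G*(-4 + G) = 2*G**2 + G*(-4 + G))
o(-254) + N(431) = -254 + 431*(-4 + 3*431) = -254 + 431*(-4 + 1293) = -254 + 431*1289 = -254 + 555559 = 555305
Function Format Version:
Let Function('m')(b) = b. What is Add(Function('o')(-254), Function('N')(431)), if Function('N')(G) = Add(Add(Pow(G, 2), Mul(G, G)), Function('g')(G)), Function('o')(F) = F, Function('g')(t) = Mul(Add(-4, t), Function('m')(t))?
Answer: 555305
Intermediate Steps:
Function('g')(t) = Mul(t, Add(-4, t)) (Function('g')(t) = Mul(Add(-4, t), t) = Mul(t, Add(-4, t)))
Function('N')(G) = Add(Mul(2, Pow(G, 2)), Mul(G, Add(-4, G))) (Function('N')(G) = Add(Add(Pow(G, 2), Mul(G, G)), Mul(G, Add(-4, G))) = Add(Add(Pow(G, 2), Pow(G, 2)), Mul(G, Add(-4, G))) = Add(Mul(2, Pow(G, 2)), Mul(G, Add(-4, G))))
Add(Function('o')(-254), Function('N')(431)) = Add(-254, Mul(431, Add(-4, Mul(3, 431)))) = Add(-254, Mul(431, Add(-4, 1293))) = Add(-254, Mul(431, 1289)) = Add(-254, 555559) = 555305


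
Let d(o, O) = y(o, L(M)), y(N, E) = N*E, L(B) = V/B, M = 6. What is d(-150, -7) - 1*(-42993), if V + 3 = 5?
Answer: 42943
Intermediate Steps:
V = 2 (V = -3 + 5 = 2)
L(B) = 2/B
y(N, E) = E*N
d(o, O) = o/3 (d(o, O) = (2/6)*o = (2*(1/6))*o = o/3)
d(-150, -7) - 1*(-42993) = (1/3)*(-150) - 1*(-42993) = -50 + 42993 = 42943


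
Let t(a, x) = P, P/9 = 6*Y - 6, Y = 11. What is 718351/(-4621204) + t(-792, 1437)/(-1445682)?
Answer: -24785775251/159066462884 ≈ -0.15582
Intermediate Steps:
P = 540 (P = 9*(6*11 - 6) = 9*(66 - 6) = 9*60 = 540)
t(a, x) = 540
718351/(-4621204) + t(-792, 1437)/(-1445682) = 718351/(-4621204) + 540/(-1445682) = 718351*(-1/4621204) + 540*(-1/1445682) = -718351/4621204 - 90/240947 = -24785775251/159066462884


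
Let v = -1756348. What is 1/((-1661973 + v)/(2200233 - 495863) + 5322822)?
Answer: 1704370/9072054713819 ≈ 1.8787e-7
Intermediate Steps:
1/((-1661973 + v)/(2200233 - 495863) + 5322822) = 1/((-1661973 - 1756348)/(2200233 - 495863) + 5322822) = 1/(-3418321/1704370 + 5322822) = 1/(9072054713819/1704370) = 1704370/9072054713819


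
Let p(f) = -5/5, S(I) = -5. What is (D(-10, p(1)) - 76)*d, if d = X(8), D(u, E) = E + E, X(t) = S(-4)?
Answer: 390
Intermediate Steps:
X(t) = -5
p(f) = -1 (p(f) = -5*⅕ = -1)
D(u, E) = 2*E
d = -5
(D(-10, p(1)) - 76)*d = (2*(-1) - 76)*(-5) = (-2 - 76)*(-5) = -78*(-5) = 390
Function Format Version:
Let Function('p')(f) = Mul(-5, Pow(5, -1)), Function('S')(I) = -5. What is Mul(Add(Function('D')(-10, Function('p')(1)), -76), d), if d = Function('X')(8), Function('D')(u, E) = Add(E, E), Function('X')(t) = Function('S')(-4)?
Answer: 390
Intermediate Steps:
Function('X')(t) = -5
Function('p')(f) = -1 (Function('p')(f) = Mul(-5, Rational(1, 5)) = -1)
Function('D')(u, E) = Mul(2, E)
d = -5
Mul(Add(Function('D')(-10, Function('p')(1)), -76), d) = Mul(Add(Mul(2, -1), -76), -5) = Mul(Add(-2, -76), -5) = Mul(-78, -5) = 390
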